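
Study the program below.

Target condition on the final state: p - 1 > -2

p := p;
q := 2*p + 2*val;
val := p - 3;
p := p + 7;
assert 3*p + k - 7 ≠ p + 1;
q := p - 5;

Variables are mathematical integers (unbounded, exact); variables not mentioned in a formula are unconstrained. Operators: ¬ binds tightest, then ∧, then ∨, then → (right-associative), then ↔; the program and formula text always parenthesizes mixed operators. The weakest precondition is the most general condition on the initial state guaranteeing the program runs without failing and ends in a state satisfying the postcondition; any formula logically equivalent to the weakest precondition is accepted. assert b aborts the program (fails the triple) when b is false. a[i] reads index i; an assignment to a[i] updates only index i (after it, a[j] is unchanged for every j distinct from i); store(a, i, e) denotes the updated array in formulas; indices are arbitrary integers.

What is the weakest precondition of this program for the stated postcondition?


Working backward. After the program, the postcondition p - 1 > -2 must hold; in canonical form it is p > -1.
Before q := p - 5: p > -1
Before assert 3*p + k - 7 ≠ p + 1: k + 2*p ≠ 8 ∧ p > -1
Before p := p + 7: k + 2*p ≠ -6 ∧ p > -8
Before val := p - 3: k + 2*p ≠ -6 ∧ p > -8
Before q := 2*p + 2*val: k + 2*p ≠ -6 ∧ p > -8
Before p := p: k + 2*p ≠ -6 ∧ p > -8
Answer: WP = k + 2*p ≠ -6 ∧ p > -8


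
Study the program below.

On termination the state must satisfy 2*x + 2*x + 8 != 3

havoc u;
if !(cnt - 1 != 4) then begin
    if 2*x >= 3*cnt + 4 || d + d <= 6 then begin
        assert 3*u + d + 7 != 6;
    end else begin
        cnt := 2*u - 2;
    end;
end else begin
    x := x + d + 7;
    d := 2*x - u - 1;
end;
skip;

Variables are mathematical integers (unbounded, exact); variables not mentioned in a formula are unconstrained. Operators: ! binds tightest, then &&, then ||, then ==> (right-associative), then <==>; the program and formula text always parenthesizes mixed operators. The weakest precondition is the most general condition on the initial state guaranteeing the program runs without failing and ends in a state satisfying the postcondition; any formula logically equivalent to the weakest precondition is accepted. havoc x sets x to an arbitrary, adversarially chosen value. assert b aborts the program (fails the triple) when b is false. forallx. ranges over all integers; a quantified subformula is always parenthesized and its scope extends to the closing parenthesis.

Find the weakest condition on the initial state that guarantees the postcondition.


Working backward. After the program, the postcondition 2*x + 2*x + 8 != 3 must hold; in canonical form it is 4*x != -5.
Before skip: 4*x != -5
Then branch requires ((2*x >= 3*cnt + 4 || 2*d <= 6) ==> (d + 3*u != -1 && 4*x != -5)) && ((!(2*x >= 3*cnt + 4 || 2*d <= 6)) ==> 4*x != -5); else branch requires 4*d + 4*x != -33.
Before the if: ((!(cnt != 5)) ==> (((2*x >= 3*cnt + 4 || 2*d <= 6) ==> (d + 3*u != -1 && 4*x != -5)) && ((!(2*x >= 3*cnt + 4 || 2*d <= 6)) ==> 4*x != -5))) && (cnt != 5 ==> 4*d + 4*x != -33)
Before havoc u: forall u_1. (((!(cnt != 5)) ==> (((2*x >= 3*cnt + 4 || 2*d <= 6) ==> (d + 3*u_1 != -1 && 4*x != -5)) && ((!(2*x >= 3*cnt + 4 || 2*d <= 6)) ==> 4*x != -5))) && (cnt != 5 ==> 4*d + 4*x != -33))
Answer: WP = forall u_1. (((!(cnt != 5)) ==> (((2*x >= 3*cnt + 4 || 2*d <= 6) ==> (d + 3*u_1 != -1 && 4*x != -5)) && ((!(2*x >= 3*cnt + 4 || 2*d <= 6)) ==> 4*x != -5))) && (cnt != 5 ==> 4*d + 4*x != -33))


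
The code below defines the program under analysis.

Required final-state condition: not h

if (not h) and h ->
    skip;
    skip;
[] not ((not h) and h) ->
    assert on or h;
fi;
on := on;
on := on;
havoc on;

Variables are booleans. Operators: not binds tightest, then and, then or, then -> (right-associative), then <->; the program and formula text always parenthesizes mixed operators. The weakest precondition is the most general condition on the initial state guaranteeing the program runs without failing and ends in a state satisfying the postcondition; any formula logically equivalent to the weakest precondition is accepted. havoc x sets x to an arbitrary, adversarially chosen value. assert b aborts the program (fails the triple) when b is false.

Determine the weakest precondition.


Working backward. After the program, not h must hold.
Before havoc on: not h
Before on := on: not h
Before on := on: not h
Then branch requires not h; else branch requires (on or h) and (not h).
Before the if: (on or h) and (not h)
Answer: WP = (on or h) and (not h)


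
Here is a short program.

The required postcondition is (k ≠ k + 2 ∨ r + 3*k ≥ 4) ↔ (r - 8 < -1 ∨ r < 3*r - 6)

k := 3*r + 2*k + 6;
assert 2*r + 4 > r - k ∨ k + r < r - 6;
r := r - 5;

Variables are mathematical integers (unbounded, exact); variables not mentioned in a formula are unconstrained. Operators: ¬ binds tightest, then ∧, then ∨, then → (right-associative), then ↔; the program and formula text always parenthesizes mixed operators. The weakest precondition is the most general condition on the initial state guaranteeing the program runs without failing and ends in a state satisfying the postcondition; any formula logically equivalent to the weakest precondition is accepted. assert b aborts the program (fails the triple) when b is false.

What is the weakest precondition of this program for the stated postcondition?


Working backward. After the program, the postcondition (k ≠ k + 2 ∨ r + 3*k ≥ 4) ↔ (r - 8 < -1 ∨ r < 3*r - 6) must hold; in canonical form it is r < 7 ∨ 2*r > 6.
Before r := r - 5: r < 12 ∨ 2*r > 16
Before assert 2*r + 4 > r - k ∨ k + r < r - 6: (k + r > -4 ∨ k < -6) ∧ (r < 12 ∨ 2*r > 16)
Before k := 3*r + 2*k + 6: (2*k + 4*r > -10 ∨ 2*k + 3*r < -12) ∧ (r < 12 ∨ 2*r > 16)
Answer: WP = (2*k + 4*r > -10 ∨ 2*k + 3*r < -12) ∧ (r < 12 ∨ 2*r > 16)


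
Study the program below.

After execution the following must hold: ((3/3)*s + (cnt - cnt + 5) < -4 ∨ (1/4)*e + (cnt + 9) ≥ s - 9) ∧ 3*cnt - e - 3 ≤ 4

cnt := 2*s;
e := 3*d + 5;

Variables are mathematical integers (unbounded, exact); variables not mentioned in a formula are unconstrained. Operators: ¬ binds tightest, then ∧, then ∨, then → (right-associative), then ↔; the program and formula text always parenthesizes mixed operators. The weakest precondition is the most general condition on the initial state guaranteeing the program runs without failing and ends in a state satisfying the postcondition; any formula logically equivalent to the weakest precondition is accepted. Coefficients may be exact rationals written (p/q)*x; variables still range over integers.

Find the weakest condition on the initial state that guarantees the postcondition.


Working backward. After the program, the postcondition ((3/3)*s + (cnt - cnt + 5) < -4 ∨ (1/4)*e + (cnt + 9) ≥ s - 9) ∧ 3*cnt - e - 3 ≤ 4 must hold; in canonical form it is (s < -9 ∨ cnt + (1/4)*e ≥ s - 18) ∧ 3*cnt ≤ e + 7.
Before e := 3*d + 5: (s < -9 ∨ cnt + (3/4)*d ≥ s - 77/4) ∧ 3*cnt ≤ 3*d + 12
Before cnt := 2*s: (s < -9 ∨ (3/4)*d + s ≥ -77/4) ∧ 6*s ≤ 3*d + 12
Answer: WP = (s < -9 ∨ (3/4)*d + s ≥ -77/4) ∧ 6*s ≤ 3*d + 12


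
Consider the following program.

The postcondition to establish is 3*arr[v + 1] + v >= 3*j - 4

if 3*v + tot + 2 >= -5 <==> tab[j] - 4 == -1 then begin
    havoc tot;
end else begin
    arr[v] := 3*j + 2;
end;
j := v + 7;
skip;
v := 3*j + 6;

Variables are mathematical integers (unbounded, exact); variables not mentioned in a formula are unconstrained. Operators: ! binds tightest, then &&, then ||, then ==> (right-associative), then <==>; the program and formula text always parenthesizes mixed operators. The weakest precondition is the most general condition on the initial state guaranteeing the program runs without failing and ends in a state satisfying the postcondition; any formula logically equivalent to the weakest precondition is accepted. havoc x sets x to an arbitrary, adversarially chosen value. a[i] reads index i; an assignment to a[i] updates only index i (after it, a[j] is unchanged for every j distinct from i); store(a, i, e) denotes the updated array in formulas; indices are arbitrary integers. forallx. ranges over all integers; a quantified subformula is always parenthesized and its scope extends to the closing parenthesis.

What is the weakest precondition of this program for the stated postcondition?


Working backward. After the program, 3*arr[v + 1] + v >= 3*j - 4 must hold.
Before v := 3*j + 6: 3*arr[3*j + 7] >= -10
Before skip: 3*arr[3*j + 7] >= -10
Before j := v + 7: 3*arr[3*v + 28] >= -10
Then branch requires 3*arr[3*v + 28] >= -10; else branch requires 3*store(arr, v, 3*j + 2)[3*v + 28] >= -10.
Before the if: ((tot + 3*v >= -7 <==> tab[j] == 3) ==> 3*arr[3*v + 28] >= -10) && ((!(tot + 3*v >= -7 <==> tab[j] == 3)) ==> 3*store(arr, v, 3*j + 2)[3*v + 28] >= -10)
Answer: WP = ((tot + 3*v >= -7 <==> tab[j] == 3) ==> 3*arr[3*v + 28] >= -10) && ((!(tot + 3*v >= -7 <==> tab[j] == 3)) ==> 3*store(arr, v, 3*j + 2)[3*v + 28] >= -10)


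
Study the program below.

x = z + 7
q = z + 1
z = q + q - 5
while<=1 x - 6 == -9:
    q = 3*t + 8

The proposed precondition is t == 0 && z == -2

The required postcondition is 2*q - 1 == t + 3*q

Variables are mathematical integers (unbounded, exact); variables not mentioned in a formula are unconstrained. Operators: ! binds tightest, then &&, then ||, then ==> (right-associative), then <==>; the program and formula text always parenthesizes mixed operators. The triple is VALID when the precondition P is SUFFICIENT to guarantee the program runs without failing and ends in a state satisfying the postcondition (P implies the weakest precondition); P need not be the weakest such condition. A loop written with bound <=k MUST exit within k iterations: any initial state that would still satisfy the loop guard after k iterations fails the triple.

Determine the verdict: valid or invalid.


Working backward. After the program, the postcondition 2*q - 1 == t + 3*q must hold; in canonical form it is q + t == -1.
Before the loop (bound <=1), unroll the exhaustion recursion (WP_0 = exit-now case; WP_j = one more guarded iteration, up to j = 1):
  WP_0: (!(x == -3)) && q + t == -1
  WP_1: (x == -3 ==> ((!(x == -3)) && 4*t == -9)) && ((!(x == -3)) ==> q + t == -1)
So before the loop: (x == -3 ==> ((!(x == -3)) && 4*t == -9)) && ((!(x == -3)) ==> q + t == -1)
Before z := q + q - 5: (x == -3 ==> ((!(x == -3)) && 4*t == -9)) && ((!(x == -3)) ==> q + t == -1)
Before q := z + 1: (x == -3 ==> ((!(x == -3)) && 4*t == -9)) && ((!(x == -3)) ==> t + z == -2)
Before x := z + 7: (z == -10 ==> ((!(z == -10)) && 4*t == -9)) && ((!(z == -10)) ==> t + z == -2)
The weakest precondition is (z == -10 ==> ((!(z == -10)) && 4*t == -9)) && ((!(z == -10)) ==> t + z == -2).
Check whether t == 0 && z == -2 implies it.
Every state satisfying the precondition satisfies the weakest precondition: the implication holds.
Answer: valid


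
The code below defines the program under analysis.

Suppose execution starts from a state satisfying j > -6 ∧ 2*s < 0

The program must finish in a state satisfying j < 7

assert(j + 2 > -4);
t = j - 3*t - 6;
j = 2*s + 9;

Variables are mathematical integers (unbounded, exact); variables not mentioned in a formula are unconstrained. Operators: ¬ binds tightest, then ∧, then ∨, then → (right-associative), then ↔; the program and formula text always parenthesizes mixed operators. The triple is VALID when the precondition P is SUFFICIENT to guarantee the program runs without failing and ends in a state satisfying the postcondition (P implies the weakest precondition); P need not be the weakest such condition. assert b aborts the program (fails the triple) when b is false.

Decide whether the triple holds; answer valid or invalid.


Working backward. After the program, j < 7 must hold.
Before j := 2*s + 9: 2*s < -2
Before t := j - 3*t - 6: 2*s < -2
Before assert j + 2 > -4: j > -6 ∧ 2*s < -2
The weakest precondition is j > -6 ∧ 2*s < -2.
Check whether j > -6 ∧ 2*s < 0 implies it.
Countermodel: at the initial state j = -5, s = -1, the precondition holds but the weakest precondition fails.
Answer: invalid


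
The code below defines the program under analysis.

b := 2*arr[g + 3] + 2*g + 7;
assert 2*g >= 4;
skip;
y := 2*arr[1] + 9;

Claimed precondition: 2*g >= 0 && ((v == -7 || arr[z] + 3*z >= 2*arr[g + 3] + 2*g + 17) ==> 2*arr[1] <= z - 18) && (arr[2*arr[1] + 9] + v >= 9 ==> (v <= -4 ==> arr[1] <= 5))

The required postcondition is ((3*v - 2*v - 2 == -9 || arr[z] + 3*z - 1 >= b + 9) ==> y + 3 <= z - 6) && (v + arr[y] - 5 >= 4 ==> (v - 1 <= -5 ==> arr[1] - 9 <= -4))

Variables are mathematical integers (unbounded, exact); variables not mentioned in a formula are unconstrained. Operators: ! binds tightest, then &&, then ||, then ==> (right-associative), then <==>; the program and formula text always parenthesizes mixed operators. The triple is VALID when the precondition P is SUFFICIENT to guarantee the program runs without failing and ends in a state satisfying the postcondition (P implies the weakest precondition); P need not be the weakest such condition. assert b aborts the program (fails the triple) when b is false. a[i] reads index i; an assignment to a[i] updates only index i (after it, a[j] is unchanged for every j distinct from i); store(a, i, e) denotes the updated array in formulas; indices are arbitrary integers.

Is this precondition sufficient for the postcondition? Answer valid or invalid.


Working backward. After the program, the postcondition ((3*v - 2*v - 2 == -9 || arr[z] + 3*z - 1 >= b + 9) ==> y + 3 <= z - 6) && (v + arr[y] - 5 >= 4 ==> (v - 1 <= -5 ==> arr[1] - 9 <= -4)) must hold; in canonical form it is ((v == -7 || arr[z] + 3*z >= b + 10) ==> y <= z - 9) && (arr[y] + v >= 9 ==> (v <= -4 ==> arr[1] <= 5)).
Before y := 2*arr[1] + 9: ((v == -7 || arr[z] + 3*z >= b + 10) ==> 2*arr[1] <= z - 18) && (arr[2*arr[1] + 9] + v >= 9 ==> (v <= -4 ==> arr[1] <= 5))
Before skip: ((v == -7 || arr[z] + 3*z >= b + 10) ==> 2*arr[1] <= z - 18) && (arr[2*arr[1] + 9] + v >= 9 ==> (v <= -4 ==> arr[1] <= 5))
Before assert 2*g >= 4: 2*g >= 4 && ((v == -7 || arr[z] + 3*z >= b + 10) ==> 2*arr[1] <= z - 18) && (arr[2*arr[1] + 9] + v >= 9 ==> (v <= -4 ==> arr[1] <= 5))
Before b := 2*arr[g + 3] + 2*g + 7: 2*g >= 4 && ((v == -7 || arr[z] + 3*z >= 2*arr[g + 3] + 2*g + 17) ==> 2*arr[1] <= z - 18) && (arr[2*arr[1] + 9] + v >= 9 ==> (v <= -4 ==> arr[1] <= 5))
The weakest precondition is 2*g >= 4 && ((v == -7 || arr[z] + 3*z >= 2*arr[g + 3] + 2*g + 17) ==> 2*arr[1] <= z - 18) && (arr[2*arr[1] + 9] + v >= 9 ==> (v <= -4 ==> arr[1] <= 5)).
Check whether 2*g >= 0 && ((v == -7 || arr[z] + 3*z >= 2*arr[g + 3] + 2*g + 17) ==> 2*arr[1] <= z - 18) && (arr[2*arr[1] + 9] + v >= 9 ==> (v <= -4 ==> arr[1] <= 5)) implies it.
Countermodel: at the initial state arr = {[-6516] = -30152, [1] = 0, [4] = 11794, [9] = -27727, elsewhere 0}, g = 1, v = 0, z = -6516, the precondition holds but the weakest precondition fails.
Answer: invalid


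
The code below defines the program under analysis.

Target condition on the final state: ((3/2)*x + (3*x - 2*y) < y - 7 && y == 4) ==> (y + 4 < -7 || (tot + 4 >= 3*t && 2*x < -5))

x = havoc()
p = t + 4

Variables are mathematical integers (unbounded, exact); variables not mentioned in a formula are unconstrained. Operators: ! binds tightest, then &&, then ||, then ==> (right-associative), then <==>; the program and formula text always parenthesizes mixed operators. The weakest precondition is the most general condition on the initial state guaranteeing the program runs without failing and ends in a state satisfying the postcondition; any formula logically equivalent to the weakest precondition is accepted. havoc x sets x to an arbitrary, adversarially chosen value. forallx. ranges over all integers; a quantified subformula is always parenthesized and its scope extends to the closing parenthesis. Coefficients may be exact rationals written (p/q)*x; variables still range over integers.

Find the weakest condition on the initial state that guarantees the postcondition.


Working backward. After the program, the postcondition ((3/2)*x + (3*x - 2*y) < y - 7 && y == 4) ==> (y + 4 < -7 || (tot + 4 >= 3*t && 2*x < -5)) must hold; in canonical form it is ((9/2)*x < 3*y - 7 && y == 4) ==> (y < -11 || (tot >= 3*t - 4 && 2*x < -5)).
Before p := t + 4: ((9/2)*x < 3*y - 7 && y == 4) ==> (y < -11 || (tot >= 3*t - 4 && 2*x < -5))
Before havoc x: forall x_1. (((9/2)*x_1 < 3*y - 7 && y == 4) ==> (y < -11 || (tot >= 3*t - 4 && 2*x_1 < -5)))
Answer: WP = forall x_1. (((9/2)*x_1 < 3*y - 7 && y == 4) ==> (y < -11 || (tot >= 3*t - 4 && 2*x_1 < -5)))


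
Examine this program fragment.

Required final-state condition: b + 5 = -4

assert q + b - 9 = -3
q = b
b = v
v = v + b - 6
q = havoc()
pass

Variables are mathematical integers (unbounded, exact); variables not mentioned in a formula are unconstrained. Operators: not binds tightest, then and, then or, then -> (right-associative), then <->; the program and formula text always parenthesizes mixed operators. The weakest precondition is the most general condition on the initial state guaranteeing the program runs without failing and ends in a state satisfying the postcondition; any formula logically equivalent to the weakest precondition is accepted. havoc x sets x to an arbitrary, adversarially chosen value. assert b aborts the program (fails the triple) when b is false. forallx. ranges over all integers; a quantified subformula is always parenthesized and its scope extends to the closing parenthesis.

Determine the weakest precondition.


Working backward. After the program, the postcondition b + 5 = -4 must hold; in canonical form it is b = -9.
Before skip: b = -9
Before havoc q: b = -9
Before v := v + b - 6: b = -9
Before b := v: v = -9
Before q := b: v = -9
Before assert q + b - 9 = -3: b + q = 6 and v = -9
Answer: WP = b + q = 6 and v = -9


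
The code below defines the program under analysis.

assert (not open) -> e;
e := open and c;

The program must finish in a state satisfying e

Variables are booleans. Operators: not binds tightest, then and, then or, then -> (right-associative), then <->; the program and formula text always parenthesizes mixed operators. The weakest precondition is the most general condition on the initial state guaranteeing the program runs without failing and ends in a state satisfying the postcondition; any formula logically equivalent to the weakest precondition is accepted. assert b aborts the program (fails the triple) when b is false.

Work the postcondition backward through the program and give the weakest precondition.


Working backward. After the program, e must hold.
Before e := open and c: open and c
Before assert (not open) -> e: ((not open) -> e) and open and c
Answer: WP = ((not open) -> e) and open and c


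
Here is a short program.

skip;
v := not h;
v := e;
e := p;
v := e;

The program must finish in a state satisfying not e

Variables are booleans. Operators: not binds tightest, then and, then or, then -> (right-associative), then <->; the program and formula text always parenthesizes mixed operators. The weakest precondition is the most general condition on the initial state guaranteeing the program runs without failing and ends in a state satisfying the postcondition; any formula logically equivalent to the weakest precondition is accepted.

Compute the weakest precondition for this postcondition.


Working backward. After the program, not e must hold.
Before v := e: not e
Before e := p: not p
Before v := e: not p
Before v := not h: not p
Before skip: not p
Answer: WP = not p


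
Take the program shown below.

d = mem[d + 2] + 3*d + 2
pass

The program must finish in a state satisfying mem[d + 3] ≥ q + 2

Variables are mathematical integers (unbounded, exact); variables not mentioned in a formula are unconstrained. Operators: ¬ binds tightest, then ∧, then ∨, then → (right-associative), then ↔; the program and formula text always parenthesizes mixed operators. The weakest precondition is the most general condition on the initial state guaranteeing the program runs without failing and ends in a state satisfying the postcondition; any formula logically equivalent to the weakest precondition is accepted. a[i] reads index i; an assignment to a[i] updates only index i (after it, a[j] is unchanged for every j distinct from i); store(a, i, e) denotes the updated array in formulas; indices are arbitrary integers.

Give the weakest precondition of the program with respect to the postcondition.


Working backward. After the program, mem[d + 3] ≥ q + 2 must hold.
Before skip: mem[d + 3] ≥ q + 2
Before d := mem[d + 2] + 3*d + 2: mem[mem[d + 2] + 3*d + 5] ≥ q + 2
Answer: WP = mem[mem[d + 2] + 3*d + 5] ≥ q + 2


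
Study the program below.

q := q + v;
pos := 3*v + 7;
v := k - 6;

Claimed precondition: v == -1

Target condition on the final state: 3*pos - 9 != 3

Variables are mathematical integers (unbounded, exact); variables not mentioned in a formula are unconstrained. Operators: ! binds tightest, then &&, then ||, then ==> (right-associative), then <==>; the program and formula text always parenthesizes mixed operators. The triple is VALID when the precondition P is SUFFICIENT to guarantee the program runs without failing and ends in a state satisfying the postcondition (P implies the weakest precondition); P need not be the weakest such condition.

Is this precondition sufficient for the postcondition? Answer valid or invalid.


Working backward. After the program, the postcondition 3*pos - 9 != 3 must hold; in canonical form it is 3*pos != 12.
Before v := k - 6: 3*pos != 12
Before pos := 3*v + 7: 9*v != -9
Before q := q + v: 9*v != -9
The weakest precondition is 9*v != -9.
Check whether v == -1 implies it.
Countermodel: at the initial state v = -1, the precondition holds but the weakest precondition fails.
Answer: invalid


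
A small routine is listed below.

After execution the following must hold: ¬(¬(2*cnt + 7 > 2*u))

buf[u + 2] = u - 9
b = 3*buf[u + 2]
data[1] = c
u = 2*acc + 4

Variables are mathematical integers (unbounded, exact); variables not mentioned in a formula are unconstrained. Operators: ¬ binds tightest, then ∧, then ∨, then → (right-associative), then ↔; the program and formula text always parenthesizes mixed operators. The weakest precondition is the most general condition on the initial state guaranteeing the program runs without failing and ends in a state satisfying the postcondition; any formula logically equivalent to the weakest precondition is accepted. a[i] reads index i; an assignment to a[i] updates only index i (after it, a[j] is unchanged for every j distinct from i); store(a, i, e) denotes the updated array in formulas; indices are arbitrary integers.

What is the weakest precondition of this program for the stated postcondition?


Working backward. After the program, the postcondition ¬(¬(2*cnt + 7 > 2*u)) must hold; in canonical form it is 2*cnt > 2*u - 7.
Before u := 2*acc + 4: 2*cnt > 4*acc + 1
Before data[1] := c: 2*cnt > 4*acc + 1
Before b := 3*buf[u + 2]: 2*cnt > 4*acc + 1
Before buf[u + 2] := u - 9: 2*cnt > 4*acc + 1
Answer: WP = 2*cnt > 4*acc + 1


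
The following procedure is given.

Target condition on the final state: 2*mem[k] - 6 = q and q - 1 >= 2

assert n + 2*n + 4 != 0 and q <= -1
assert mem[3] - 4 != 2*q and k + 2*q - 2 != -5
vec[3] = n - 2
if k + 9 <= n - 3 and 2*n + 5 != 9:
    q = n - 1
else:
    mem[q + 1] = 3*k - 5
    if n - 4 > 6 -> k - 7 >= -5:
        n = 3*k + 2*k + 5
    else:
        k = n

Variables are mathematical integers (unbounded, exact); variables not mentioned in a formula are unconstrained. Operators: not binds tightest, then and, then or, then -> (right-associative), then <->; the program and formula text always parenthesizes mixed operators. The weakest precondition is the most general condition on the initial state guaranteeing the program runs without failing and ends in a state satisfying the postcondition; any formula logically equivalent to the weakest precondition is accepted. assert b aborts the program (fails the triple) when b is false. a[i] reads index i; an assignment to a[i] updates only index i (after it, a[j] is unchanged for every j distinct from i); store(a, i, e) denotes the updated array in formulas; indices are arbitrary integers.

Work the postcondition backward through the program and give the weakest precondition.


Working backward. After the program, the postcondition 2*mem[k] - 6 = q and q - 1 >= 2 must hold; in canonical form it is 2*mem[k] = q + 6 and q >= 3.
Then branch requires 2*mem[k] = n + 5 and n >= 4; else branch requires ((n > 10 -> k >= 2) -> (2*store(mem, q + 1, 3*k - 5)[k] = q + 6 and q >= 3)) and ((not (n > 10 -> k >= 2)) -> (2*store(mem, q + 1, 3*k - 5)[n] = q + 6 and q >= 3)).
Before the if: ((k <= n - 12 and 2*n != 4) -> (2*mem[k] = n + 5 and n >= 4)) and ((not (k <= n - 12 and 2*n != 4)) -> (((n > 10 -> k >= 2) -> (2*store(mem, q + 1, 3*k - 5)[k] = q + 6 and q >= 3)) and ((not (n > 10 -> k >= 2)) -> (2*store(mem, q + 1, 3*k - 5)[n] = q + 6 and q >= 3))))
Before vec[3] := n - 2: ((k <= n - 12 and 2*n != 4) -> (2*mem[k] = n + 5 and n >= 4)) and ((not (k <= n - 12 and 2*n != 4)) -> (((n > 10 -> k >= 2) -> (2*store(mem, q + 1, 3*k - 5)[k] = q + 6 and q >= 3)) and ((not (n > 10 -> k >= 2)) -> (2*store(mem, q + 1, 3*k - 5)[n] = q + 6 and q >= 3))))
Before assert mem[3] - 4 != 2*q and k + 2*q - 2 != -5: mem[3] != 2*q + 4 and k + 2*q != -3 and ((k <= n - 12 and 2*n != 4) -> (2*mem[k] = n + 5 and n >= 4)) and ((not (k <= n - 12 and 2*n != 4)) -> (((n > 10 -> k >= 2) -> (2*store(mem, q + 1, 3*k - 5)[k] = q + 6 and q >= 3)) and ((not (n > 10 -> k >= 2)) -> (2*store(mem, q + 1, 3*k - 5)[n] = q + 6 and q >= 3))))
Before assert n + 2*n + 4 != 0 and q <= -1: 3*n != -4 and q <= -1 and mem[3] != 2*q + 4 and k + 2*q != -3 and ((k <= n - 12 and 2*n != 4) -> (2*mem[k] = n + 5 and n >= 4)) and ((not (k <= n - 12 and 2*n != 4)) -> (((n > 10 -> k >= 2) -> (2*store(mem, q + 1, 3*k - 5)[k] = q + 6 and q >= 3)) and ((not (n > 10 -> k >= 2)) -> (2*store(mem, q + 1, 3*k - 5)[n] = q + 6 and q >= 3))))
Answer: WP = 3*n != -4 and q <= -1 and mem[3] != 2*q + 4 and k + 2*q != -3 and ((k <= n - 12 and 2*n != 4) -> (2*mem[k] = n + 5 and n >= 4)) and ((not (k <= n - 12 and 2*n != 4)) -> (((n > 10 -> k >= 2) -> (2*store(mem, q + 1, 3*k - 5)[k] = q + 6 and q >= 3)) and ((not (n > 10 -> k >= 2)) -> (2*store(mem, q + 1, 3*k - 5)[n] = q + 6 and q >= 3))))


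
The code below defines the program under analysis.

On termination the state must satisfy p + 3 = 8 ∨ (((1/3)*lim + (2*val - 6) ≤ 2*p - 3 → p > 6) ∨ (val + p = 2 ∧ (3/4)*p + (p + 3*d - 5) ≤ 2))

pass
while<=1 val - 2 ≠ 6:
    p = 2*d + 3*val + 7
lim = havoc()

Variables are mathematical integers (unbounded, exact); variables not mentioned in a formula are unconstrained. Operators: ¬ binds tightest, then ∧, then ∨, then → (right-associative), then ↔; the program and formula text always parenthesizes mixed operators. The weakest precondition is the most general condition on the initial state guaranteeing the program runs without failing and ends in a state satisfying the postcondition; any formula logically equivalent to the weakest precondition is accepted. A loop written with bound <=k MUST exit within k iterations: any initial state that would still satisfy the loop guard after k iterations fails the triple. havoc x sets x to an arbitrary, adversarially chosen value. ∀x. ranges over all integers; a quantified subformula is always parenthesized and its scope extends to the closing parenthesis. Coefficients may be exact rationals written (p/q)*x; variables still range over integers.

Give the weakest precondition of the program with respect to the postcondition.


Working backward. After the program, the postcondition p + 3 = 8 ∨ (((1/3)*lim + (2*val - 6) ≤ 2*p - 3 → p > 6) ∨ (val + p = 2 ∧ (3/4)*p + (p + 3*d - 5) ≤ 2)) must hold; in canonical form it is p = 5 ∨ ((1/3)*lim + 2*val ≤ 2*p + 3 → p > 6) ∨ (p + val = 2 ∧ 3*d + (7/4)*p ≤ 7).
Before havoc lim: ∀lim_1. (p = 5 ∨ ((1/3)*lim_1 + 2*val ≤ 2*p + 3 → p > 6) ∨ (p + val = 2 ∧ 3*d + (7/4)*p ≤ 7))
Before the loop (bound <=1), unroll the exhaustion recursion (WP_0 = exit-now case; WP_j = one more guarded iteration, up to j = 1):
  WP_0: (¬(val ≠ 8)) ∧ (∀lim_1. (p = 5 ∨ ((1/3)*lim_1 + 2*val ≤ 2*p + 3 → p > 6) ∨ (p + val = 2 ∧ 3*d + (7/4)*p ≤ 7)))
  WP_1: (val ≠ 8 → ((¬(val ≠ 8)) ∧ (∀lim_1. (2*d + 3*val = -2 ∨ ((1/3)*lim_1 ≤ 4*d + 4*val + 17 → 2*d + 3*val > -1) ∨ (2*d + 4*val = -5 ∧ (13/2)*d + (21/4)*val ≤ -21/4))))) ∧ ((¬(val ≠ 8)) → (∀lim_1. (p = 5 ∨ ((1/3)*lim_1 + 2*val ≤ 2*p + 3 → p > 6) ∨ (p + val = 2 ∧ 3*d + (7/4)*p ≤ 7))))
So before the loop: (val ≠ 8 → ((¬(val ≠ 8)) ∧ (∀lim_1. (2*d + 3*val = -2 ∨ ((1/3)*lim_1 ≤ 4*d + 4*val + 17 → 2*d + 3*val > -1) ∨ (2*d + 4*val = -5 ∧ (13/2)*d + (21/4)*val ≤ -21/4))))) ∧ ((¬(val ≠ 8)) → (∀lim_1. (p = 5 ∨ ((1/3)*lim_1 + 2*val ≤ 2*p + 3 → p > 6) ∨ (p + val = 2 ∧ 3*d + (7/4)*p ≤ 7))))
Before skip: (val ≠ 8 → ((¬(val ≠ 8)) ∧ (∀lim_1. (2*d + 3*val = -2 ∨ ((1/3)*lim_1 ≤ 4*d + 4*val + 17 → 2*d + 3*val > -1) ∨ (2*d + 4*val = -5 ∧ (13/2)*d + (21/4)*val ≤ -21/4))))) ∧ ((¬(val ≠ 8)) → (∀lim_1. (p = 5 ∨ ((1/3)*lim_1 + 2*val ≤ 2*p + 3 → p > 6) ∨ (p + val = 2 ∧ 3*d + (7/4)*p ≤ 7))))
Answer: WP = (val ≠ 8 → ((¬(val ≠ 8)) ∧ (∀lim_1. (2*d + 3*val = -2 ∨ ((1/3)*lim_1 ≤ 4*d + 4*val + 17 → 2*d + 3*val > -1) ∨ (2*d + 4*val = -5 ∧ (13/2)*d + (21/4)*val ≤ -21/4))))) ∧ ((¬(val ≠ 8)) → (∀lim_1. (p = 5 ∨ ((1/3)*lim_1 + 2*val ≤ 2*p + 3 → p > 6) ∨ (p + val = 2 ∧ 3*d + (7/4)*p ≤ 7))))


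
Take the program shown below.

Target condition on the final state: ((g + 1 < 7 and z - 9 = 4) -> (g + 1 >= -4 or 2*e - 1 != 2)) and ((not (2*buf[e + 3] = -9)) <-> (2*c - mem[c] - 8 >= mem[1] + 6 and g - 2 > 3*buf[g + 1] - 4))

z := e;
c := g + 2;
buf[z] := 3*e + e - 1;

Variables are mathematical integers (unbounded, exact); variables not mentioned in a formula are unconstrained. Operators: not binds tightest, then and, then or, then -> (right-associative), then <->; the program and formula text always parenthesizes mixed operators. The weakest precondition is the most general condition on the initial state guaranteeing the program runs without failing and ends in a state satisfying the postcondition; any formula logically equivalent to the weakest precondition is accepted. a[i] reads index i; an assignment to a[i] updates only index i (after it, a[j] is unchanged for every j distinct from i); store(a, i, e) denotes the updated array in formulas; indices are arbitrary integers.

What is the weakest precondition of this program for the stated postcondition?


Working backward. After the program, the postcondition ((g + 1 < 7 and z - 9 = 4) -> (g + 1 >= -4 or 2*e - 1 != 2)) and ((not (2*buf[e + 3] = -9)) <-> (2*c - mem[c] - 8 >= mem[1] + 6 and g - 2 > 3*buf[g + 1] - 4)) must hold; in canonical form it is ((g < 6 and z = 13) -> (g >= -5 or 2*e != 3)) and ((not (2*buf[e + 3] = -9)) <-> (2*c >= mem[1] + mem[c] + 14 and g > 3*buf[g + 1] - 2)).
Before buf[z] := 3*e + e - 1: ((g < 6 and z = 13) -> (g >= -5 or 2*e != 3)) and ((not (2*store(buf, z, 4*e - 1)[e + 3] = -9)) <-> (2*c >= mem[1] + mem[c] + 14 and g > 3*store(buf, z, 4*e - 1)[g + 1] - 2))
Before c := g + 2: ((g < 6 and z = 13) -> (g >= -5 or 2*e != 3)) and ((not (2*store(buf, z, 4*e - 1)[e + 3] = -9)) <-> (2*g >= mem[g + 2] + mem[1] + 10 and g > 3*store(buf, z, 4*e - 1)[g + 1] - 2))
Before z := e: ((g < 6 and e = 13) -> (g >= -5 or 2*e != 3)) and ((not (2*store(buf, e, 4*e - 1)[e + 3] = -9)) <-> (2*g >= mem[g + 2] + mem[1] + 10 and g > 3*store(buf, e, 4*e - 1)[g + 1] - 2))
Answer: WP = ((g < 6 and e = 13) -> (g >= -5 or 2*e != 3)) and ((not (2*store(buf, e, 4*e - 1)[e + 3] = -9)) <-> (2*g >= mem[g + 2] + mem[1] + 10 and g > 3*store(buf, e, 4*e - 1)[g + 1] - 2))


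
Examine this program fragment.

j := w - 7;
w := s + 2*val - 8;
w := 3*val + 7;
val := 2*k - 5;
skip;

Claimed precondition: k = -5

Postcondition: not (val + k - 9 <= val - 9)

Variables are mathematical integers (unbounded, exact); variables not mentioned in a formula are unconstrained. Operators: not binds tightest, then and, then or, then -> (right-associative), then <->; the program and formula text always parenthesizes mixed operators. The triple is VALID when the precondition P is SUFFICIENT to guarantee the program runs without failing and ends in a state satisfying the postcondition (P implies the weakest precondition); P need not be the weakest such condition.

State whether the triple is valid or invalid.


Working backward. After the program, the postcondition not (val + k - 9 <= val - 9) must hold; in canonical form it is not (k <= 0).
Before skip: not (k <= 0)
Before val := 2*k - 5: not (k <= 0)
Before w := 3*val + 7: not (k <= 0)
Before w := s + 2*val - 8: not (k <= 0)
Before j := w - 7: not (k <= 0)
The weakest precondition is not (k <= 0).
Check whether k = -5 implies it.
Countermodel: at the initial state k = -5, the precondition holds but the weakest precondition fails.
Answer: invalid


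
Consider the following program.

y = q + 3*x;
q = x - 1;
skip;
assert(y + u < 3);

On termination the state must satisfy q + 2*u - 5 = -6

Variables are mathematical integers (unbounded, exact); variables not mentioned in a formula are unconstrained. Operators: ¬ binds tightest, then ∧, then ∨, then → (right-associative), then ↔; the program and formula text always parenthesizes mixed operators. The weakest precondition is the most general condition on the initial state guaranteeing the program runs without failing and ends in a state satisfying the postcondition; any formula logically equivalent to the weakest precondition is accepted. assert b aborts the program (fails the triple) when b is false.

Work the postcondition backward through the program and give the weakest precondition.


Working backward. After the program, the postcondition q + 2*u - 5 = -6 must hold; in canonical form it is q + 2*u = -1.
Before assert y + u < 3: u + y < 3 ∧ q + 2*u = -1
Before skip: u + y < 3 ∧ q + 2*u = -1
Before q := x - 1: u + y < 3 ∧ 2*u + x = 0
Before y := q + 3*x: q + u + 3*x < 3 ∧ 2*u + x = 0
Answer: WP = q + u + 3*x < 3 ∧ 2*u + x = 0


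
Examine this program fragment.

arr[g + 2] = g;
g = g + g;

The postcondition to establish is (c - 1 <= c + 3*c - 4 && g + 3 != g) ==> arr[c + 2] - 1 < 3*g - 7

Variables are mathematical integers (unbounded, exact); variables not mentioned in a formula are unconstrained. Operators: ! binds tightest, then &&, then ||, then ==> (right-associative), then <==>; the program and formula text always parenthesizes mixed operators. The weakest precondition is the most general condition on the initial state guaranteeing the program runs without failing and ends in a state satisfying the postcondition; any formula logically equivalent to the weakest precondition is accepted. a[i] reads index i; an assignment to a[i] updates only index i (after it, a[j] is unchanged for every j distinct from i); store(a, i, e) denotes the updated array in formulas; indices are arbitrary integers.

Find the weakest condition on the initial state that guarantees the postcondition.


Working backward. After the program, the postcondition (c - 1 <= c + 3*c - 4 && g + 3 != g) ==> arr[c + 2] - 1 < 3*g - 7 must hold; in canonical form it is 3*c >= 3 ==> arr[c + 2] < 3*g - 6.
Before g := g + g: 3*c >= 3 ==> arr[c + 2] < 6*g - 6
Before arr[g + 2] := g: 3*c >= 3 ==> store(arr, g + 2, g)[c + 2] < 6*g - 6
Answer: WP = 3*c >= 3 ==> store(arr, g + 2, g)[c + 2] < 6*g - 6


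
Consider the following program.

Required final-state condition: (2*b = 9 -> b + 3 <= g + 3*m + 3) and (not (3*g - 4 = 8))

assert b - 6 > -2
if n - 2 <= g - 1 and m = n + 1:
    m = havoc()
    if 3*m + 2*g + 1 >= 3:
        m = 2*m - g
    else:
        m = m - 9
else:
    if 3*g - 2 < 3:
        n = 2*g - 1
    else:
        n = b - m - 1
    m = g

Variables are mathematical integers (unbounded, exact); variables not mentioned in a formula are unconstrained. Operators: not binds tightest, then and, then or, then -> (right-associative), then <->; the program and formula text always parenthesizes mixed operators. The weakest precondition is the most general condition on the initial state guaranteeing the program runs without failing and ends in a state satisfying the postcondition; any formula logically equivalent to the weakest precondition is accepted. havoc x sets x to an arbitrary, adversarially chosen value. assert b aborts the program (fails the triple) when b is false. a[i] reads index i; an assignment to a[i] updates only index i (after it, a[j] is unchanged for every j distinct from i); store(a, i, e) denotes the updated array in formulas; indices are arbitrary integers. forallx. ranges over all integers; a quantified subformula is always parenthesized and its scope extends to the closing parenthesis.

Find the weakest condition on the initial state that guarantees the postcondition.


Working backward. After the program, the postcondition (2*b = 9 -> b + 3 <= g + 3*m + 3) and (not (3*g - 4 = 8)) must hold; in canonical form it is (2*b = 9 -> b <= g + 3*m) and (not (3*g = 12)).
Then branch requires forall m_1. ((2*g + 3*m_1 >= 2 -> ((2*b = 9 -> b + 2*g <= 6*m_1) and (not (3*g = 12)))) and ((not (2*g + 3*m_1 >= 2)) -> ((2*b = 9 -> b <= g + 3*m_1 - 27) and (not (3*g = 12))))); else branch requires (3*g < 5 -> ((2*b = 9 -> b <= 4*g) and (not (3*g = 12)))) and ((not (3*g < 5)) -> ((2*b = 9 -> b <= 4*g) and (not (3*g = 12)))).
Before the if: ((n <= g + 1 and m = n + 1) -> (forall m_1. ((2*g + 3*m_1 >= 2 -> ((2*b = 9 -> b + 2*g <= 6*m_1) and (not (3*g = 12)))) and ((not (2*g + 3*m_1 >= 2)) -> ((2*b = 9 -> b <= g + 3*m_1 - 27) and (not (3*g = 12))))))) and ((not (n <= g + 1 and m = n + 1)) -> ((3*g < 5 -> ((2*b = 9 -> b <= 4*g) and (not (3*g = 12)))) and ((not (3*g < 5)) -> ((2*b = 9 -> b <= 4*g) and (not (3*g = 12))))))
Before assert b - 6 > -2: b > 4 and ((n <= g + 1 and m = n + 1) -> (forall m_1. ((2*g + 3*m_1 >= 2 -> ((2*b = 9 -> b + 2*g <= 6*m_1) and (not (3*g = 12)))) and ((not (2*g + 3*m_1 >= 2)) -> ((2*b = 9 -> b <= g + 3*m_1 - 27) and (not (3*g = 12))))))) and ((not (n <= g + 1 and m = n + 1)) -> ((3*g < 5 -> ((2*b = 9 -> b <= 4*g) and (not (3*g = 12)))) and ((not (3*g < 5)) -> ((2*b = 9 -> b <= 4*g) and (not (3*g = 12))))))
Answer: WP = b > 4 and ((n <= g + 1 and m = n + 1) -> (forall m_1. ((2*g + 3*m_1 >= 2 -> ((2*b = 9 -> b + 2*g <= 6*m_1) and (not (3*g = 12)))) and ((not (2*g + 3*m_1 >= 2)) -> ((2*b = 9 -> b <= g + 3*m_1 - 27) and (not (3*g = 12))))))) and ((not (n <= g + 1 and m = n + 1)) -> ((3*g < 5 -> ((2*b = 9 -> b <= 4*g) and (not (3*g = 12)))) and ((not (3*g < 5)) -> ((2*b = 9 -> b <= 4*g) and (not (3*g = 12))))))


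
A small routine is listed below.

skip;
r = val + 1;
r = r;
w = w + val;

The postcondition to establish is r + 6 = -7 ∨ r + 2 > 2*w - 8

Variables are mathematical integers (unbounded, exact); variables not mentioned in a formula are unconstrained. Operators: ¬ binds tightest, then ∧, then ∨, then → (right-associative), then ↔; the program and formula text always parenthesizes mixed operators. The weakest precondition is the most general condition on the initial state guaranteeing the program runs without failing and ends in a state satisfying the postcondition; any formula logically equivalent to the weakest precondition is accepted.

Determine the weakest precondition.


Working backward. After the program, the postcondition r + 6 = -7 ∨ r + 2 > 2*w - 8 must hold; in canonical form it is r = -13 ∨ r > 2*w - 10.
Before w := w + val: r = -13 ∨ r > 2*val + 2*w - 10
Before r := r: r = -13 ∨ r > 2*val + 2*w - 10
Before r := val + 1: val = -14 ∨ val + 2*w < 11
Before skip: val = -14 ∨ val + 2*w < 11
Answer: WP = val = -14 ∨ val + 2*w < 11


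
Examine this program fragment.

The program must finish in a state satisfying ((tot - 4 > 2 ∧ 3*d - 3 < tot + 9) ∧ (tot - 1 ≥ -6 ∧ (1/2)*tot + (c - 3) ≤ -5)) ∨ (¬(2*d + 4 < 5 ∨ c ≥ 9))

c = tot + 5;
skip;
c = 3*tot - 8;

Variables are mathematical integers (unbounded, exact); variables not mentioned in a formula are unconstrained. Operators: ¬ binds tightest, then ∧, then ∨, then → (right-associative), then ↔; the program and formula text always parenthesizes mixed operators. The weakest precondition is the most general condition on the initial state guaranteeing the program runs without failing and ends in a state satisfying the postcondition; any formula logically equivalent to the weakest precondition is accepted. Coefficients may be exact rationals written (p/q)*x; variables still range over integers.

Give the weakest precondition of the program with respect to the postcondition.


Working backward. After the program, the postcondition ((tot - 4 > 2 ∧ 3*d - 3 < tot + 9) ∧ (tot - 1 ≥ -6 ∧ (1/2)*tot + (c - 3) ≤ -5)) ∨ (¬(2*d + 4 < 5 ∨ c ≥ 9)) must hold; in canonical form it is (tot > 6 ∧ 3*d < tot + 12 ∧ tot ≥ -5 ∧ c + (1/2)*tot ≤ -2) ∨ (¬(2*d < 1 ∨ c ≥ 9)).
Before c := 3*tot - 8: (tot > 6 ∧ 3*d < tot + 12 ∧ tot ≥ -5 ∧ (7/2)*tot ≤ 6) ∨ (¬(2*d < 1 ∨ 3*tot ≥ 17))
Before skip: (tot > 6 ∧ 3*d < tot + 12 ∧ tot ≥ -5 ∧ (7/2)*tot ≤ 6) ∨ (¬(2*d < 1 ∨ 3*tot ≥ 17))
Before c := tot + 5: (tot > 6 ∧ 3*d < tot + 12 ∧ tot ≥ -5 ∧ (7/2)*tot ≤ 6) ∨ (¬(2*d < 1 ∨ 3*tot ≥ 17))
Answer: WP = (tot > 6 ∧ 3*d < tot + 12 ∧ tot ≥ -5 ∧ (7/2)*tot ≤ 6) ∨ (¬(2*d < 1 ∨ 3*tot ≥ 17))
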